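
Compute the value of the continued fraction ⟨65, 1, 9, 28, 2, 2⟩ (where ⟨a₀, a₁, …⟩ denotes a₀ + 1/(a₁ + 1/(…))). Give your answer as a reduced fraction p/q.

Compute successive convergents:
a_0 = 65: 65/1
a_1 = 1: 66/1
a_2 = 9: 659/10
a_3 = 28: 18518/281
a_4 = 2: 37695/572
a_5 = 2: 93908/1425

93908/1425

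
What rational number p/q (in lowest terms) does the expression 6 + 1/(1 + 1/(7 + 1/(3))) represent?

Start with 3.
7 + 1/(3/1) = 7 + 1/3 = 22/3
1 + 1/(22/3) = 1 + 3/22 = 25/22
6 + 1/(25/22) = 6 + 22/25 = 172/25

172/25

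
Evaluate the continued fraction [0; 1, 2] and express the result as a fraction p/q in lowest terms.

Compute successive convergents:
a_0 = 0: 0/1
a_1 = 1: 1/1
a_2 = 2: 2/3

2/3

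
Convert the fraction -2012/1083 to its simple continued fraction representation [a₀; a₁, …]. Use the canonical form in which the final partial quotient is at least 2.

⌊-2012/1083⌋ = -2, remainder 154
⌊1083/154⌋ = 7, remainder 5
⌊154/5⌋ = 30, remainder 4
⌊5/4⌋ = 1, remainder 1
⌊4/1⌋ = 4, remainder 0

[-2; 7, 30, 1, 4]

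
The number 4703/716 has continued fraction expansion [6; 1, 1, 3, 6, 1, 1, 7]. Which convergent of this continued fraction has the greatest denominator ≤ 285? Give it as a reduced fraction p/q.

624/95

a_0 = 6: 6/1  (≤ bound)
a_1 = 1: 7/1  (≤ bound)
a_2 = 1: 13/2  (≤ bound)
a_3 = 3: 46/7  (≤ bound)
a_4 = 6: 289/44  (≤ bound)
a_5 = 1: 335/51  (≤ bound)
a_6 = 1: 624/95  (≤ bound)
a_7 = 7: 4703/716  (> 285, stop)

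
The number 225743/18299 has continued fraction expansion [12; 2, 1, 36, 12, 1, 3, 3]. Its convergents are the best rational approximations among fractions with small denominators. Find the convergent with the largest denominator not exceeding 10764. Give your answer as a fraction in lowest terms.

69355/5622

List convergents until the denominator exceeds the bound:
a_0 = 12: 12/1  (≤ bound)
a_1 = 2: 25/2  (≤ bound)
a_2 = 1: 37/3  (≤ bound)
a_3 = 36: 1357/110  (≤ bound)
a_4 = 12: 16321/1323  (≤ bound)
a_5 = 1: 17678/1433  (≤ bound)
a_6 = 3: 69355/5622  (≤ bound)
a_7 = 3: 225743/18299  (> 10764, stop)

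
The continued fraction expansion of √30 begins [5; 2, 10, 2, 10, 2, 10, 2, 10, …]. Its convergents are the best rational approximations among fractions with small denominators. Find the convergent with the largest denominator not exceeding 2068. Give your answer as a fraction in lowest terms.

List convergents until the denominator exceeds the bound:
a_0 = 5: 5/1  (≤ bound)
a_1 = 2: 11/2  (≤ bound)
a_2 = 10: 115/21  (≤ bound)
a_3 = 2: 241/44  (≤ bound)
a_4 = 10: 2525/461  (≤ bound)
a_5 = 2: 5291/966  (≤ bound)
a_6 = 10: 55435/10121  (> 2068, stop)

5291/966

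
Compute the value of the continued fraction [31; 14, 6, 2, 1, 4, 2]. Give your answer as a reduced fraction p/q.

86656/2789

Use the convergent recurrence hₖ = aₖ·hₖ₋₁ + hₖ₋₂ (and likewise for the denominators kₖ):
a_0 = 31: 31/1
a_1 = 14: 435/14
a_2 = 6: 2641/85
a_3 = 2: 5717/184
a_4 = 1: 8358/269
a_5 = 4: 39149/1260
a_6 = 2: 86656/2789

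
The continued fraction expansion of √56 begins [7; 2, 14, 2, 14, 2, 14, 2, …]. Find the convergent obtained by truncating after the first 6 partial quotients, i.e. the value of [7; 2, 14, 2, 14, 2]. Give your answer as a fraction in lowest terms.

Compute successive convergents:
a_0 = 7: 7/1
a_1 = 2: 15/2
a_2 = 14: 217/29
a_3 = 2: 449/60
a_4 = 14: 6503/869
a_5 = 2: 13455/1798

13455/1798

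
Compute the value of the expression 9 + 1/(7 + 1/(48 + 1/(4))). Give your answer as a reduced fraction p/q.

12388/1355

Work from the innermost term outward:
Start with 4.
48 + 1/(4/1) = 48 + 1/4 = 193/4
7 + 1/(193/4) = 7 + 4/193 = 1355/193
9 + 1/(1355/193) = 9 + 193/1355 = 12388/1355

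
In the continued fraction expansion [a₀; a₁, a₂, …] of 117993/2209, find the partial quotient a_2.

2

117993 = 53·2209 + 916, so a_0 = 53
2209 = 2·916 + 377, so a_1 = 2
916 = 2·377 + 162, so a_2 = 2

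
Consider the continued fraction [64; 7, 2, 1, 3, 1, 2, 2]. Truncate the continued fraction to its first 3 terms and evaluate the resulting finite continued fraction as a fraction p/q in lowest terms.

962/15

Work from the innermost term outward:
Start with 2.
7 + 1/(2/1) = 7 + 1/2 = 15/2
64 + 1/(15/2) = 64 + 2/15 = 962/15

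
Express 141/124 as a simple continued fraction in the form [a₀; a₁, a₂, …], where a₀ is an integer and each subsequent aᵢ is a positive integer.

Run the Euclidean algorithm, recording each quotient:
141 = 1·124 + 17, so a_0 = 1
124 = 7·17 + 5, so a_1 = 7
17 = 3·5 + 2, so a_2 = 3
5 = 2·2 + 1, so a_3 = 2
2 = 2·1 + 0, so a_4 = 2

[1; 7, 3, 2, 2]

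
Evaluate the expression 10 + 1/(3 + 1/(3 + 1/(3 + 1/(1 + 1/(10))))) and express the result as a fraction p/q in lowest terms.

4770/463

Work from the innermost term outward:
Start with 10.
1 + 1/(10/1) = 1 + 1/10 = 11/10
3 + 1/(11/10) = 3 + 10/11 = 43/11
3 + 1/(43/11) = 3 + 11/43 = 140/43
3 + 1/(140/43) = 3 + 43/140 = 463/140
10 + 1/(463/140) = 10 + 140/463 = 4770/463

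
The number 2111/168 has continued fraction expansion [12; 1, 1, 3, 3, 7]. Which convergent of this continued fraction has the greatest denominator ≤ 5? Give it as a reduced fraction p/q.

25/2

List convergents until the denominator exceeds the bound:
a_0 = 12: 12/1  (≤ bound)
a_1 = 1: 13/1  (≤ bound)
a_2 = 1: 25/2  (≤ bound)
a_3 = 3: 88/7  (> 5, stop)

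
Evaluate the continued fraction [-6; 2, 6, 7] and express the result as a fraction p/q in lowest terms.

-515/93

Use the convergent recurrence hₖ = aₖ·hₖ₋₁ + hₖ₋₂ (and likewise for the denominators kₖ):
a_0 = -6: -6/1
a_1 = 2: -11/2
a_2 = 6: -72/13
a_3 = 7: -515/93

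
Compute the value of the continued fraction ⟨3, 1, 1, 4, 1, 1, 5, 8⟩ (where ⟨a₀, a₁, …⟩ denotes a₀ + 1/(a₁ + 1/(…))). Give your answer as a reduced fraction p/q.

a_0 = 3: 3/1
a_1 = 1: 4/1
a_2 = 1: 7/2
a_3 = 4: 32/9
a_4 = 1: 39/11
a_5 = 1: 71/20
a_6 = 5: 394/111
a_7 = 8: 3223/908

3223/908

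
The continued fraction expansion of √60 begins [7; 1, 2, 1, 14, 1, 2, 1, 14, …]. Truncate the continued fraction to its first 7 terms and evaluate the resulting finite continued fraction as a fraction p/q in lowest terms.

1433/185

Start with 2.
1 + 1/(2/1) = 1 + 1/2 = 3/2
14 + 1/(3/2) = 14 + 2/3 = 44/3
1 + 1/(44/3) = 1 + 3/44 = 47/44
2 + 1/(47/44) = 2 + 44/47 = 138/47
1 + 1/(138/47) = 1 + 47/138 = 185/138
7 + 1/(185/138) = 7 + 138/185 = 1433/185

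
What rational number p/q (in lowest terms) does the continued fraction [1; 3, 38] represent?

Starting at the tail and folding back:
Start with 38.
3 + 1/(38/1) = 3 + 1/38 = 115/38
1 + 1/(115/38) = 1 + 38/115 = 153/115

153/115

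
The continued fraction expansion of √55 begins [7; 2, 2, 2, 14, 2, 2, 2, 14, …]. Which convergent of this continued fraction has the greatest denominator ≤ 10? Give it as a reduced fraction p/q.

37/5

a_0 = 7: 7/1  (≤ bound)
a_1 = 2: 15/2  (≤ bound)
a_2 = 2: 37/5  (≤ bound)
a_3 = 2: 89/12  (> 10, stop)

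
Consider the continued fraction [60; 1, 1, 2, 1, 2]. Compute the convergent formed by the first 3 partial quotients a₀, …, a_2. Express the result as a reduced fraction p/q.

121/2

Use the convergent recurrence hₖ = aₖ·hₖ₋₁ + hₖ₋₂ (and likewise for the denominators kₖ):
a_0 = 60: 60/1
a_1 = 1: 61/1
a_2 = 1: 121/2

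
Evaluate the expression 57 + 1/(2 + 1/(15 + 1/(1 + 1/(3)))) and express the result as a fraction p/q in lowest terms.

a_0 = 57: 57/1
a_1 = 2: 115/2
a_2 = 15: 1782/31
a_3 = 1: 1897/33
a_4 = 3: 7473/130

7473/130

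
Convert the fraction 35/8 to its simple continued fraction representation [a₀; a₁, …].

[4; 2, 1, 2]

⌊35/8⌋ = 4, remainder 3
⌊8/3⌋ = 2, remainder 2
⌊3/2⌋ = 1, remainder 1
⌊2/1⌋ = 2, remainder 0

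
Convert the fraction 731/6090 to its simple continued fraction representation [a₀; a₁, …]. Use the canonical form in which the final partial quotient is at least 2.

[0; 8, 3, 48, 2, 2]

Run the Euclidean algorithm, recording each quotient:
731 = 0·6090 + 731, so a_0 = 0
6090 = 8·731 + 242, so a_1 = 8
731 = 3·242 + 5, so a_2 = 3
242 = 48·5 + 2, so a_3 = 48
5 = 2·2 + 1, so a_4 = 2
2 = 2·1 + 0, so a_5 = 2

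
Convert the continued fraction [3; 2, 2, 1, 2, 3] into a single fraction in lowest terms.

Start with 3.
2 + 1/(3/1) = 2 + 1/3 = 7/3
1 + 1/(7/3) = 1 + 3/7 = 10/7
2 + 1/(10/7) = 2 + 7/10 = 27/10
2 + 1/(27/10) = 2 + 10/27 = 64/27
3 + 1/(64/27) = 3 + 27/64 = 219/64

219/64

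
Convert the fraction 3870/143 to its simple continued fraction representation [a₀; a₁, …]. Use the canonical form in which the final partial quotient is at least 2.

3870 ÷ 143 → quotient 27, remainder 9
143 ÷ 9 → quotient 15, remainder 8
9 ÷ 8 → quotient 1, remainder 1
8 ÷ 1 → quotient 8, remainder 0

[27; 15, 1, 8]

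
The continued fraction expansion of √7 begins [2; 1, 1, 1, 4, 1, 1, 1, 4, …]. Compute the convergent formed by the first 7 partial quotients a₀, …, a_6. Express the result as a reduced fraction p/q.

82/31

Start with 1.
1 + 1/(1/1) = 1 + 1/1 = 2/1
4 + 1/(2/1) = 4 + 1/2 = 9/2
1 + 1/(9/2) = 1 + 2/9 = 11/9
1 + 1/(11/9) = 1 + 9/11 = 20/11
1 + 1/(20/11) = 1 + 11/20 = 31/20
2 + 1/(31/20) = 2 + 20/31 = 82/31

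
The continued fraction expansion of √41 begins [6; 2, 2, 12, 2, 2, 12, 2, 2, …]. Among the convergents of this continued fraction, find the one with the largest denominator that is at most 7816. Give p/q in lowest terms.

List convergents until the denominator exceeds the bound:
a_0 = 6: 6/1  (≤ bound)
a_1 = 2: 13/2  (≤ bound)
a_2 = 2: 32/5  (≤ bound)
a_3 = 12: 397/62  (≤ bound)
a_4 = 2: 826/129  (≤ bound)
a_5 = 2: 2049/320  (≤ bound)
a_6 = 12: 25414/3969  (≤ bound)
a_7 = 2: 52877/8258  (> 7816, stop)

25414/3969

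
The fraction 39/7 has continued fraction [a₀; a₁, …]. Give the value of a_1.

39 = 5·7 + 4, so a_0 = 5
7 = 1·4 + 3, so a_1 = 1

1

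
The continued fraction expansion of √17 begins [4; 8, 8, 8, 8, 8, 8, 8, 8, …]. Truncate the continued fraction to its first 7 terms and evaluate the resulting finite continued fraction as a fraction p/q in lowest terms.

Compute successive convergents:
a_0 = 4: 4/1
a_1 = 8: 33/8
a_2 = 8: 268/65
a_3 = 8: 2177/528
a_4 = 8: 17684/4289
a_5 = 8: 143649/34840
a_6 = 8: 1166876/283009

1166876/283009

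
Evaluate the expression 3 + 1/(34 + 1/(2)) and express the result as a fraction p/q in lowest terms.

Start with 2.
34 + 1/(2/1) = 34 + 1/2 = 69/2
3 + 1/(69/2) = 3 + 2/69 = 209/69

209/69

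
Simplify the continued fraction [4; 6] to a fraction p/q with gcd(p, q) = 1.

25/6

Start with 6.
4 + 1/(6/1) = 4 + 1/6 = 25/6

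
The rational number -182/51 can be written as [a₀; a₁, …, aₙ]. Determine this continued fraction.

[-4; 2, 3, 7]

-182 ÷ 51 → quotient -4, remainder 22
51 ÷ 22 → quotient 2, remainder 7
22 ÷ 7 → quotient 3, remainder 1
7 ÷ 1 → quotient 7, remainder 0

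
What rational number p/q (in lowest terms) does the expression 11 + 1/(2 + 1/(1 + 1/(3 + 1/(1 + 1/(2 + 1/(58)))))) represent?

25853/2276

Start with 58.
2 + 1/(58/1) = 2 + 1/58 = 117/58
1 + 1/(117/58) = 1 + 58/117 = 175/117
3 + 1/(175/117) = 3 + 117/175 = 642/175
1 + 1/(642/175) = 1 + 175/642 = 817/642
2 + 1/(817/642) = 2 + 642/817 = 2276/817
11 + 1/(2276/817) = 11 + 817/2276 = 25853/2276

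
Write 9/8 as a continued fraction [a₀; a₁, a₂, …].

[1; 8]

⌊9/8⌋ = 1, remainder 1
⌊8/1⌋ = 8, remainder 0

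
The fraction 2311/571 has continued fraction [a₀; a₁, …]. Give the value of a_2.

Repeatedly divide and take the remainder:
2311 = 4·571 + 27, so a_0 = 4
571 = 21·27 + 4, so a_1 = 21
27 = 6·4 + 3, so a_2 = 6

6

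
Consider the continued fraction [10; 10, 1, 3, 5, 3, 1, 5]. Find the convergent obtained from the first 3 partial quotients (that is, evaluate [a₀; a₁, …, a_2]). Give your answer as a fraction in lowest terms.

111/11

a_0 = 10: 10/1
a_1 = 10: 101/10
a_2 = 1: 111/11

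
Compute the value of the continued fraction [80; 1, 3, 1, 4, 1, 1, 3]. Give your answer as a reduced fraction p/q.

15189/188

Start with 3.
1 + 1/(3/1) = 1 + 1/3 = 4/3
1 + 1/(4/3) = 1 + 3/4 = 7/4
4 + 1/(7/4) = 4 + 4/7 = 32/7
1 + 1/(32/7) = 1 + 7/32 = 39/32
3 + 1/(39/32) = 3 + 32/39 = 149/39
1 + 1/(149/39) = 1 + 39/149 = 188/149
80 + 1/(188/149) = 80 + 149/188 = 15189/188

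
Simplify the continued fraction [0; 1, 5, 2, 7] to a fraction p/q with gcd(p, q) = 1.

Build up convergents one term at a time:
a_0 = 0: 0/1
a_1 = 1: 1/1
a_2 = 5: 5/6
a_3 = 2: 11/13
a_4 = 7: 82/97

82/97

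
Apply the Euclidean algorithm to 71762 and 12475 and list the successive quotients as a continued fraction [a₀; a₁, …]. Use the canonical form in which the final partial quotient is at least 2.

⌊71762/12475⌋ = 5, remainder 9387
⌊12475/9387⌋ = 1, remainder 3088
⌊9387/3088⌋ = 3, remainder 123
⌊3088/123⌋ = 25, remainder 13
⌊123/13⌋ = 9, remainder 6
⌊13/6⌋ = 2, remainder 1
⌊6/1⌋ = 6, remainder 0

[5; 1, 3, 25, 9, 2, 6]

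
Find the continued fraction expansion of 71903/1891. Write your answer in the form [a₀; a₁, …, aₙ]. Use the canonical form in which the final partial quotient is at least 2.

71903 ÷ 1891 → quotient 38, remainder 45
1891 ÷ 45 → quotient 42, remainder 1
45 ÷ 1 → quotient 45, remainder 0

[38; 42, 45]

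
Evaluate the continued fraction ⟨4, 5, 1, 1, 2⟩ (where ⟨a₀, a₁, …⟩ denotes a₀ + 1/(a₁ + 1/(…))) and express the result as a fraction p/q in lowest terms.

Start with 2.
1 + 1/(2/1) = 1 + 1/2 = 3/2
1 + 1/(3/2) = 1 + 2/3 = 5/3
5 + 1/(5/3) = 5 + 3/5 = 28/5
4 + 1/(28/5) = 4 + 5/28 = 117/28

117/28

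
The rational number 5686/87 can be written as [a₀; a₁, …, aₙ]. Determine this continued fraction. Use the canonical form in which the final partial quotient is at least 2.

[65; 2, 1, 4, 6]

Repeatedly divide and take the remainder:
⌊5686/87⌋ = 65, remainder 31
⌊87/31⌋ = 2, remainder 25
⌊31/25⌋ = 1, remainder 6
⌊25/6⌋ = 4, remainder 1
⌊6/1⌋ = 6, remainder 0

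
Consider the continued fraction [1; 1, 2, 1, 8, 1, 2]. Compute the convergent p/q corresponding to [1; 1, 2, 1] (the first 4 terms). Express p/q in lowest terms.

7/4

Build up convergents one term at a time:
a_0 = 1: 1/1
a_1 = 1: 2/1
a_2 = 2: 5/3
a_3 = 1: 7/4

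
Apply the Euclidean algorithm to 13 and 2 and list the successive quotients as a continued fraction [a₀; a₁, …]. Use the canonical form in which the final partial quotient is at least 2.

[6; 2]

13 = 6·2 + 1, so a_0 = 6
2 = 2·1 + 0, so a_1 = 2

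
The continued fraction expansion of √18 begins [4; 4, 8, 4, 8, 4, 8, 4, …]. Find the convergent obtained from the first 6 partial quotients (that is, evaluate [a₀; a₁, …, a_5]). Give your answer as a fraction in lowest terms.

Build up convergents one term at a time:
a_0 = 4: 4/1
a_1 = 4: 17/4
a_2 = 8: 140/33
a_3 = 4: 577/136
a_4 = 8: 4756/1121
a_5 = 4: 19601/4620

19601/4620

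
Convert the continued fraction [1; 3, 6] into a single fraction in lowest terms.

a_0 = 1: 1/1
a_1 = 3: 4/3
a_2 = 6: 25/19

25/19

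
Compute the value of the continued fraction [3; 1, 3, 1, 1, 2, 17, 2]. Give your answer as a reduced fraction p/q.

Collapse the nested fraction from the inside out:
Start with 2.
17 + 1/(2/1) = 17 + 1/2 = 35/2
2 + 1/(35/2) = 2 + 2/35 = 72/35
1 + 1/(72/35) = 1 + 35/72 = 107/72
1 + 1/(107/72) = 1 + 72/107 = 179/107
3 + 1/(179/107) = 3 + 107/179 = 644/179
1 + 1/(644/179) = 1 + 179/644 = 823/644
3 + 1/(823/644) = 3 + 644/823 = 3113/823

3113/823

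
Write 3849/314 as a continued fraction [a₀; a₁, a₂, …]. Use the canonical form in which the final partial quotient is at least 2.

3849 ÷ 314 → quotient 12, remainder 81
314 ÷ 81 → quotient 3, remainder 71
81 ÷ 71 → quotient 1, remainder 10
71 ÷ 10 → quotient 7, remainder 1
10 ÷ 1 → quotient 10, remainder 0

[12; 3, 1, 7, 10]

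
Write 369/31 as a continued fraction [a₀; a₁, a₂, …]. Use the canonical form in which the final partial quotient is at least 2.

369 = 11·31 + 28, so a_0 = 11
31 = 1·28 + 3, so a_1 = 1
28 = 9·3 + 1, so a_2 = 9
3 = 3·1 + 0, so a_3 = 3

[11; 1, 9, 3]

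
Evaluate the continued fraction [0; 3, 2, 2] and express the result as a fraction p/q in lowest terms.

Start with 2.
2 + 1/(2/1) = 2 + 1/2 = 5/2
3 + 1/(5/2) = 3 + 2/5 = 17/5
0 + 1/(17/5) = 0 + 5/17 = 5/17

5/17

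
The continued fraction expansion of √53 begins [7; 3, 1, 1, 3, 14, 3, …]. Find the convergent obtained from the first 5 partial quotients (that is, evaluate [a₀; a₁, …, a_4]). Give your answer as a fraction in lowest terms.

Start with 3.
1 + 1/(3/1) = 1 + 1/3 = 4/3
1 + 1/(4/3) = 1 + 3/4 = 7/4
3 + 1/(7/4) = 3 + 4/7 = 25/7
7 + 1/(25/7) = 7 + 7/25 = 182/25

182/25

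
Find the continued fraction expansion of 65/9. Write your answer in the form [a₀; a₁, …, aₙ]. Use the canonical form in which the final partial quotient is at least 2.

65 ÷ 9 → quotient 7, remainder 2
9 ÷ 2 → quotient 4, remainder 1
2 ÷ 1 → quotient 2, remainder 0

[7; 4, 2]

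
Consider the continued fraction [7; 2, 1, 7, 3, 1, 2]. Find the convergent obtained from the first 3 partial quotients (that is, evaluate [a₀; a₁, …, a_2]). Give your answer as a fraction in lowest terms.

Use the convergent recurrence hₖ = aₖ·hₖ₋₁ + hₖ₋₂ (and likewise for the denominators kₖ):
a_0 = 7: 7/1
a_1 = 2: 15/2
a_2 = 1: 22/3

22/3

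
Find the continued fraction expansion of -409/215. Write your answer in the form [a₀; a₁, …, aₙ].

[-2; 10, 4, 5]

-409 ÷ 215 → quotient -2, remainder 21
215 ÷ 21 → quotient 10, remainder 5
21 ÷ 5 → quotient 4, remainder 1
5 ÷ 1 → quotient 5, remainder 0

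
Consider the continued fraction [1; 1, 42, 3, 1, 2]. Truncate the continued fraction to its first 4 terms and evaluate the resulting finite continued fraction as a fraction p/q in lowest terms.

a_0 = 1: 1/1
a_1 = 1: 2/1
a_2 = 42: 85/43
a_3 = 3: 257/130

257/130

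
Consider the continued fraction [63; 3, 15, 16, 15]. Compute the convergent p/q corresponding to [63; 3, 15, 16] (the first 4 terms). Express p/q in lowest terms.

Start with 16.
15 + 1/(16/1) = 15 + 1/16 = 241/16
3 + 1/(241/16) = 3 + 16/241 = 739/241
63 + 1/(739/241) = 63 + 241/739 = 46798/739

46798/739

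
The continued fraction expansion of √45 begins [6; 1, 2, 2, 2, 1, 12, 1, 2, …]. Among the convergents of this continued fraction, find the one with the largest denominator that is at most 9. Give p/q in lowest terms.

47/7

List convergents until the denominator exceeds the bound:
a_0 = 6: 6/1  (≤ bound)
a_1 = 1: 7/1  (≤ bound)
a_2 = 2: 20/3  (≤ bound)
a_3 = 2: 47/7  (≤ bound)
a_4 = 2: 114/17  (> 9, stop)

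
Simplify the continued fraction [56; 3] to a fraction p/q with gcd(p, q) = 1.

169/3

Build up convergents one term at a time:
a_0 = 56: 56/1
a_1 = 3: 169/3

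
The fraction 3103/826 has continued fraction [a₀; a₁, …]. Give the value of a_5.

3

3103 = 3·826 + 625, so a_0 = 3
826 = 1·625 + 201, so a_1 = 1
625 = 3·201 + 22, so a_2 = 3
201 = 9·22 + 3, so a_3 = 9
22 = 7·3 + 1, so a_4 = 7
3 = 3·1 + 0, so a_5 = 3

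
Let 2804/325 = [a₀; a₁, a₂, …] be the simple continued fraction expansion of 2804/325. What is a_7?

3

2804 = 8·325 + 204, so a_0 = 8
325 = 1·204 + 121, so a_1 = 1
204 = 1·121 + 83, so a_2 = 1
121 = 1·83 + 38, so a_3 = 1
83 = 2·38 + 7, so a_4 = 2
38 = 5·7 + 3, so a_5 = 5
7 = 2·3 + 1, so a_6 = 2
3 = 3·1 + 0, so a_7 = 3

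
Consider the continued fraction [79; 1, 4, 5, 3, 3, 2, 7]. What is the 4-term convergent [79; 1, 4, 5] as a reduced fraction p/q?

2075/26

Starting at the tail and folding back:
Start with 5.
4 + 1/(5/1) = 4 + 1/5 = 21/5
1 + 1/(21/5) = 1 + 5/21 = 26/21
79 + 1/(26/21) = 79 + 21/26 = 2075/26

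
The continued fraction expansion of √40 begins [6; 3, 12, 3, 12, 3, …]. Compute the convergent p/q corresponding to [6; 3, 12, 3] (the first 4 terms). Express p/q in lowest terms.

721/114

a_0 = 6: 6/1
a_1 = 3: 19/3
a_2 = 12: 234/37
a_3 = 3: 721/114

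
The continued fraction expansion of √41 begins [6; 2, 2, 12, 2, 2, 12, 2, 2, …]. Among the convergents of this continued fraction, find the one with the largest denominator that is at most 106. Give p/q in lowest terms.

a_0 = 6: 6/1  (≤ bound)
a_1 = 2: 13/2  (≤ bound)
a_2 = 2: 32/5  (≤ bound)
a_3 = 12: 397/62  (≤ bound)
a_4 = 2: 826/129  (> 106, stop)

397/62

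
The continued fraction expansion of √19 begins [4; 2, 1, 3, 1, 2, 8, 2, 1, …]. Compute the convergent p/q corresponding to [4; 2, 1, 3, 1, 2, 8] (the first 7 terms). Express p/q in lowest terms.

a_0 = 4: 4/1
a_1 = 2: 9/2
a_2 = 1: 13/3
a_3 = 3: 48/11
a_4 = 1: 61/14
a_5 = 2: 170/39
a_6 = 8: 1421/326

1421/326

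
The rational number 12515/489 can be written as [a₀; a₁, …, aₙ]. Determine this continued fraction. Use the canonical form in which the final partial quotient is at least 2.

[25; 1, 1, 2, 5, 2, 1, 5]

Repeatedly divide and take the remainder:
⌊12515/489⌋ = 25, remainder 290
⌊489/290⌋ = 1, remainder 199
⌊290/199⌋ = 1, remainder 91
⌊199/91⌋ = 2, remainder 17
⌊91/17⌋ = 5, remainder 6
⌊17/6⌋ = 2, remainder 5
⌊6/5⌋ = 1, remainder 1
⌊5/1⌋ = 5, remainder 0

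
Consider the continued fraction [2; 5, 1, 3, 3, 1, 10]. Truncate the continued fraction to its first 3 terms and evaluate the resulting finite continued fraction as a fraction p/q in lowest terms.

13/6

Start with 1.
5 + 1/(1/1) = 5 + 1/1 = 6/1
2 + 1/(6/1) = 2 + 1/6 = 13/6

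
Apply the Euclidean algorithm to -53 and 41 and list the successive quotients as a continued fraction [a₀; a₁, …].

[-2; 1, 2, 2, 2, 2]

-53 = -2·41 + 29, so a_0 = -2
41 = 1·29 + 12, so a_1 = 1
29 = 2·12 + 5, so a_2 = 2
12 = 2·5 + 2, so a_3 = 2
5 = 2·2 + 1, so a_4 = 2
2 = 2·1 + 0, so a_5 = 2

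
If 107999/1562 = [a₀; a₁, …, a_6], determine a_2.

14

107999 = 69·1562 + 221, so a_0 = 69
1562 = 7·221 + 15, so a_1 = 7
221 = 14·15 + 11, so a_2 = 14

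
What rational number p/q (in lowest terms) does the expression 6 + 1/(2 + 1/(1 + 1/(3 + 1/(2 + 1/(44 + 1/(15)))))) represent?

Collapse the nested fraction from the inside out:
Start with 15.
44 + 1/(15/1) = 44 + 1/15 = 661/15
2 + 1/(661/15) = 2 + 15/661 = 1337/661
3 + 1/(1337/661) = 3 + 661/1337 = 4672/1337
1 + 1/(4672/1337) = 1 + 1337/4672 = 6009/4672
2 + 1/(6009/4672) = 2 + 4672/6009 = 16690/6009
6 + 1/(16690/6009) = 6 + 6009/16690 = 106149/16690

106149/16690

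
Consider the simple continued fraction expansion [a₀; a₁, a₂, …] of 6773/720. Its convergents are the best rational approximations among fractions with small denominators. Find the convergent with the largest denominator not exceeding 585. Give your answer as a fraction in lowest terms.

2982/317

List convergents until the denominator exceeds the bound:
a_0 = 9: 9/1  (≤ bound)
a_1 = 2: 19/2  (≤ bound)
a_2 = 2: 47/5  (≤ bound)
a_3 = 5: 254/27  (≤ bound)
a_4 = 2: 555/59  (≤ bound)
a_5 = 1: 809/86  (≤ bound)
a_6 = 3: 2982/317  (≤ bound)
a_7 = 2: 6773/720  (> 585, stop)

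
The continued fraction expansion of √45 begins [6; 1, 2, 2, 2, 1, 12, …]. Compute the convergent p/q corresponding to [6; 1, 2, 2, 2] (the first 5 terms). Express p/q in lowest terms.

Start with 2.
2 + 1/(2/1) = 2 + 1/2 = 5/2
2 + 1/(5/2) = 2 + 2/5 = 12/5
1 + 1/(12/5) = 1 + 5/12 = 17/12
6 + 1/(17/12) = 6 + 12/17 = 114/17

114/17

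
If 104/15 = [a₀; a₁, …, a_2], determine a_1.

104 = 6·15 + 14, so a_0 = 6
15 = 1·14 + 1, so a_1 = 1

1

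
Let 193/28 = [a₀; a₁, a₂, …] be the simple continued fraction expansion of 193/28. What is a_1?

193 ÷ 28 → quotient 6, remainder 25
28 ÷ 25 → quotient 1, remainder 3

1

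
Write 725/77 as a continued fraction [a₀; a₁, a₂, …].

[9; 2, 2, 2, 6]

725 = 9·77 + 32, so a_0 = 9
77 = 2·32 + 13, so a_1 = 2
32 = 2·13 + 6, so a_2 = 2
13 = 2·6 + 1, so a_3 = 2
6 = 6·1 + 0, so a_4 = 6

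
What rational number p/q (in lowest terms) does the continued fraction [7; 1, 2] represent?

Compute successive convergents:
a_0 = 7: 7/1
a_1 = 1: 8/1
a_2 = 2: 23/3

23/3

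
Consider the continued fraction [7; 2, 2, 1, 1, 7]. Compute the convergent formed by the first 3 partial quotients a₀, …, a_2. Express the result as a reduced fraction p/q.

Start with 2.
2 + 1/(2/1) = 2 + 1/2 = 5/2
7 + 1/(5/2) = 7 + 2/5 = 37/5

37/5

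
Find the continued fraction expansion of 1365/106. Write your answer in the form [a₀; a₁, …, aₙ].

[12; 1, 7, 6, 2]

Apply division with remainder until the remainder is 0:
1365 = 12·106 + 93, so a_0 = 12
106 = 1·93 + 13, so a_1 = 1
93 = 7·13 + 2, so a_2 = 7
13 = 6·2 + 1, so a_3 = 6
2 = 2·1 + 0, so a_4 = 2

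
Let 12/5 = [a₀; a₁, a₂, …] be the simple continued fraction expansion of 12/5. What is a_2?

12 = 2·5 + 2, so a_0 = 2
5 = 2·2 + 1, so a_1 = 2
2 = 2·1 + 0, so a_2 = 2

2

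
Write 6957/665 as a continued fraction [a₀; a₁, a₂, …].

Apply division with remainder until the remainder is 0:
6957 = 10·665 + 307, so a_0 = 10
665 = 2·307 + 51, so a_1 = 2
307 = 6·51 + 1, so a_2 = 6
51 = 51·1 + 0, so a_3 = 51

[10; 2, 6, 51]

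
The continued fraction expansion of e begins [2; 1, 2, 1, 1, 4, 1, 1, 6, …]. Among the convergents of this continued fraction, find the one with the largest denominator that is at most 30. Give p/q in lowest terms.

19/7

List convergents until the denominator exceeds the bound:
a_0 = 2: 2/1  (≤ bound)
a_1 = 1: 3/1  (≤ bound)
a_2 = 2: 8/3  (≤ bound)
a_3 = 1: 11/4  (≤ bound)
a_4 = 1: 19/7  (≤ bound)
a_5 = 4: 87/32  (> 30, stop)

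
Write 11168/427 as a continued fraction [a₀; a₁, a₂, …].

11168 = 26·427 + 66, so a_0 = 26
427 = 6·66 + 31, so a_1 = 6
66 = 2·31 + 4, so a_2 = 2
31 = 7·4 + 3, so a_3 = 7
4 = 1·3 + 1, so a_4 = 1
3 = 3·1 + 0, so a_5 = 3

[26; 6, 2, 7, 1, 3]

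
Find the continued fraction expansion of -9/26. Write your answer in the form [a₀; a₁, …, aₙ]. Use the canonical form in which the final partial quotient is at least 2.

[-1; 1, 1, 1, 8]

-9 ÷ 26 → quotient -1, remainder 17
26 ÷ 17 → quotient 1, remainder 9
17 ÷ 9 → quotient 1, remainder 8
9 ÷ 8 → quotient 1, remainder 1
8 ÷ 1 → quotient 8, remainder 0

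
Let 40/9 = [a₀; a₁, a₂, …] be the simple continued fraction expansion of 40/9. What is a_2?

40 ÷ 9 → quotient 4, remainder 4
9 ÷ 4 → quotient 2, remainder 1
4 ÷ 1 → quotient 4, remainder 0

4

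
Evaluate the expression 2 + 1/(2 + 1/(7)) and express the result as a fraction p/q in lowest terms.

37/15

Start with 7.
2 + 1/(7/1) = 2 + 1/7 = 15/7
2 + 1/(15/7) = 2 + 7/15 = 37/15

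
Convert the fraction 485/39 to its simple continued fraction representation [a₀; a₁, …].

⌊485/39⌋ = 12, remainder 17
⌊39/17⌋ = 2, remainder 5
⌊17/5⌋ = 3, remainder 2
⌊5/2⌋ = 2, remainder 1
⌊2/1⌋ = 2, remainder 0

[12; 2, 3, 2, 2]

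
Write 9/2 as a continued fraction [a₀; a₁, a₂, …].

Repeatedly divide and take the remainder:
9 ÷ 2 → quotient 4, remainder 1
2 ÷ 1 → quotient 2, remainder 0

[4; 2]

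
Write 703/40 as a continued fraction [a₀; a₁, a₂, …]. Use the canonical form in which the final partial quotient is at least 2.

[17; 1, 1, 2, 1, 5]

⌊703/40⌋ = 17, remainder 23
⌊40/23⌋ = 1, remainder 17
⌊23/17⌋ = 1, remainder 6
⌊17/6⌋ = 2, remainder 5
⌊6/5⌋ = 1, remainder 1
⌊5/1⌋ = 5, remainder 0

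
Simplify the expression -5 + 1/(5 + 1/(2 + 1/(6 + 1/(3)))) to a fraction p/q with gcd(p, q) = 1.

-1079/224

Start with 3.
6 + 1/(3/1) = 6 + 1/3 = 19/3
2 + 1/(19/3) = 2 + 3/19 = 41/19
5 + 1/(41/19) = 5 + 19/41 = 224/41
-5 + 1/(224/41) = -5 + 41/224 = -1079/224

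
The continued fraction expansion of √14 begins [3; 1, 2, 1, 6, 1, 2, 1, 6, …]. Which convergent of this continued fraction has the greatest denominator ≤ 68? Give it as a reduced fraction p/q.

List convergents until the denominator exceeds the bound:
a_0 = 3: 3/1  (≤ bound)
a_1 = 1: 4/1  (≤ bound)
a_2 = 2: 11/3  (≤ bound)
a_3 = 1: 15/4  (≤ bound)
a_4 = 6: 101/27  (≤ bound)
a_5 = 1: 116/31  (≤ bound)
a_6 = 2: 333/89  (> 68, stop)

116/31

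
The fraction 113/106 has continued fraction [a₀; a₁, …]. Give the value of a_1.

15

113 = 1·106 + 7, so a_0 = 1
106 = 15·7 + 1, so a_1 = 15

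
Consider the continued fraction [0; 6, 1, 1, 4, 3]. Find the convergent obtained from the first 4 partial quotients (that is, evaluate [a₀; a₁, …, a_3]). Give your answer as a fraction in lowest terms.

Compute successive convergents:
a_0 = 0: 0/1
a_1 = 6: 1/6
a_2 = 1: 1/7
a_3 = 1: 2/13

2/13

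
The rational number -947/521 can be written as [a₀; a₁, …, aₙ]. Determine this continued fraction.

[-2; 5, 2, 15, 3]

Repeatedly divide and take the remainder:
⌊-947/521⌋ = -2, remainder 95
⌊521/95⌋ = 5, remainder 46
⌊95/46⌋ = 2, remainder 3
⌊46/3⌋ = 15, remainder 1
⌊3/1⌋ = 3, remainder 0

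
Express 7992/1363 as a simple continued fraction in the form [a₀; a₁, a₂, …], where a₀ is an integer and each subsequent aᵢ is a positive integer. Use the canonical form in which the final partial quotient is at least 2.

7992 = 5·1363 + 1177, so a_0 = 5
1363 = 1·1177 + 186, so a_1 = 1
1177 = 6·186 + 61, so a_2 = 6
186 = 3·61 + 3, so a_3 = 3
61 = 20·3 + 1, so a_4 = 20
3 = 3·1 + 0, so a_5 = 3

[5; 1, 6, 3, 20, 3]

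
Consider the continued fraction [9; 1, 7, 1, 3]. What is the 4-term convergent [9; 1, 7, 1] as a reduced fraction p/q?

89/9

Starting at the tail and folding back:
Start with 1.
7 + 1/(1/1) = 7 + 1/1 = 8/1
1 + 1/(8/1) = 1 + 1/8 = 9/8
9 + 1/(9/8) = 9 + 8/9 = 89/9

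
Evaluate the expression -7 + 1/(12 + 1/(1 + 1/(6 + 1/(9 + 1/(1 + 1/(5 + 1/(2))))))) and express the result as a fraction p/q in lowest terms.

-80914/11689

a_0 = -7: -7/1
a_1 = 12: -83/12
a_2 = 1: -90/13
a_3 = 6: -623/90
a_4 = 9: -5697/823
a_5 = 1: -6320/913
a_6 = 5: -37297/5388
a_7 = 2: -80914/11689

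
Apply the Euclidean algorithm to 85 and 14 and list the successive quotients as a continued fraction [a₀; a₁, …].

[6; 14]

Repeatedly divide and take the remainder:
85 ÷ 14 → quotient 6, remainder 1
14 ÷ 1 → quotient 14, remainder 0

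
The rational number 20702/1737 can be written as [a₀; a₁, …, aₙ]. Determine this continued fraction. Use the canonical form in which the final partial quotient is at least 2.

[11; 1, 11, 4, 3, 3, 3]

Repeatedly divide and take the remainder:
20702 = 11·1737 + 1595, so a_0 = 11
1737 = 1·1595 + 142, so a_1 = 1
1595 = 11·142 + 33, so a_2 = 11
142 = 4·33 + 10, so a_3 = 4
33 = 3·10 + 3, so a_4 = 3
10 = 3·3 + 1, so a_5 = 3
3 = 3·1 + 0, so a_6 = 3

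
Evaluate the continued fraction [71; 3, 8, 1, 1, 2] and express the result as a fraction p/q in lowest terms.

9557/134

Start with 2.
1 + 1/(2/1) = 1 + 1/2 = 3/2
1 + 1/(3/2) = 1 + 2/3 = 5/3
8 + 1/(5/3) = 8 + 3/5 = 43/5
3 + 1/(43/5) = 3 + 5/43 = 134/43
71 + 1/(134/43) = 71 + 43/134 = 9557/134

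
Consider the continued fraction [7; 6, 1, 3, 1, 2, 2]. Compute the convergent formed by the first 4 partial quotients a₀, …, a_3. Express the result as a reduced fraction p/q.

193/27

Start with 3.
1 + 1/(3/1) = 1 + 1/3 = 4/3
6 + 1/(4/3) = 6 + 3/4 = 27/4
7 + 1/(27/4) = 7 + 4/27 = 193/27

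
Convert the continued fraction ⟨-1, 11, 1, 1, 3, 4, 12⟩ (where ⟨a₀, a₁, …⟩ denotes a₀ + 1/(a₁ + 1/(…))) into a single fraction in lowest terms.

a_0 = -1: -1/1
a_1 = 11: -10/11
a_2 = 1: -11/12
a_3 = 1: -21/23
a_4 = 3: -74/81
a_5 = 4: -317/347
a_6 = 12: -3878/4245

-3878/4245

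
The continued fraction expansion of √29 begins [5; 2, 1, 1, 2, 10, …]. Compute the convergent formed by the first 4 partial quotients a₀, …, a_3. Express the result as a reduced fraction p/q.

Starting at the tail and folding back:
Start with 1.
1 + 1/(1/1) = 1 + 1/1 = 2/1
2 + 1/(2/1) = 2 + 1/2 = 5/2
5 + 1/(5/2) = 5 + 2/5 = 27/5

27/5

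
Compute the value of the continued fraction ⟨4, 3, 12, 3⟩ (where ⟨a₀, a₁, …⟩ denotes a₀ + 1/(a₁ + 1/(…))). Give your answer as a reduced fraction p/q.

493/114

a_0 = 4: 4/1
a_1 = 3: 13/3
a_2 = 12: 160/37
a_3 = 3: 493/114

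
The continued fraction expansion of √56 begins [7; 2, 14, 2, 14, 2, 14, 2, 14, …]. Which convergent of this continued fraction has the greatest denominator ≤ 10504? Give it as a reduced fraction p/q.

a_0 = 7: 7/1  (≤ bound)
a_1 = 2: 15/2  (≤ bound)
a_2 = 14: 217/29  (≤ bound)
a_3 = 2: 449/60  (≤ bound)
a_4 = 14: 6503/869  (≤ bound)
a_5 = 2: 13455/1798  (≤ bound)
a_6 = 14: 194873/26041  (> 10504, stop)

13455/1798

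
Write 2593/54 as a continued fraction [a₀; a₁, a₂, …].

[48; 54]

Apply division with remainder until the remainder is 0:
⌊2593/54⌋ = 48, remainder 1
⌊54/1⌋ = 54, remainder 0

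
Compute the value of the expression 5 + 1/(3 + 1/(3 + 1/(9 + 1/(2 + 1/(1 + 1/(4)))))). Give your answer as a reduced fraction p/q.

7167/1352

a_0 = 5: 5/1
a_1 = 3: 16/3
a_2 = 3: 53/10
a_3 = 9: 493/93
a_4 = 2: 1039/196
a_5 = 1: 1532/289
a_6 = 4: 7167/1352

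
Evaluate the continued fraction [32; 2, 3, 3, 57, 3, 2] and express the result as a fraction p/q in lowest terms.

Start with 2.
3 + 1/(2/1) = 3 + 1/2 = 7/2
57 + 1/(7/2) = 57 + 2/7 = 401/7
3 + 1/(401/7) = 3 + 7/401 = 1210/401
3 + 1/(1210/401) = 3 + 401/1210 = 4031/1210
2 + 1/(4031/1210) = 2 + 1210/4031 = 9272/4031
32 + 1/(9272/4031) = 32 + 4031/9272 = 300735/9272

300735/9272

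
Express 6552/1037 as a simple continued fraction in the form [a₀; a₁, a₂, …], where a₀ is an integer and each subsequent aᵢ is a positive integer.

[6; 3, 7, 47]

6552 ÷ 1037 → quotient 6, remainder 330
1037 ÷ 330 → quotient 3, remainder 47
330 ÷ 47 → quotient 7, remainder 1
47 ÷ 1 → quotient 47, remainder 0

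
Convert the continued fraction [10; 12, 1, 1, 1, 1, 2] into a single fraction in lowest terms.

1653/164

Start with 2.
1 + 1/(2/1) = 1 + 1/2 = 3/2
1 + 1/(3/2) = 1 + 2/3 = 5/3
1 + 1/(5/3) = 1 + 3/5 = 8/5
1 + 1/(8/5) = 1 + 5/8 = 13/8
12 + 1/(13/8) = 12 + 8/13 = 164/13
10 + 1/(164/13) = 10 + 13/164 = 1653/164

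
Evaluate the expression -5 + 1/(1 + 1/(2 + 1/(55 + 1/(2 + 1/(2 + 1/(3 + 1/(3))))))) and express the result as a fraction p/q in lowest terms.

-40563/9365

a_0 = -5: -5/1
a_1 = 1: -4/1
a_2 = 2: -13/3
a_3 = 55: -719/166
a_4 = 2: -1451/335
a_5 = 2: -3621/836
a_6 = 3: -12314/2843
a_7 = 3: -40563/9365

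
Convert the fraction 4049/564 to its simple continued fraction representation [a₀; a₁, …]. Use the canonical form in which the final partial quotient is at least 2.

[7; 5, 1, 1, 2, 2, 8]

4049 = 7·564 + 101, so a_0 = 7
564 = 5·101 + 59, so a_1 = 5
101 = 1·59 + 42, so a_2 = 1
59 = 1·42 + 17, so a_3 = 1
42 = 2·17 + 8, so a_4 = 2
17 = 2·8 + 1, so a_5 = 2
8 = 8·1 + 0, so a_6 = 8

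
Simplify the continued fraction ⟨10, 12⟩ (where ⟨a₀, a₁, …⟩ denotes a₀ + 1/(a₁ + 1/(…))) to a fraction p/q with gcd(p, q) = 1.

Compute successive convergents:
a_0 = 10: 10/1
a_1 = 12: 121/12

121/12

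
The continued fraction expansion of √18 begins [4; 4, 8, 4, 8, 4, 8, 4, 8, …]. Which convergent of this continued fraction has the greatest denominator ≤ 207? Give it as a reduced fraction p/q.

577/136

a_0 = 4: 4/1  (≤ bound)
a_1 = 4: 17/4  (≤ bound)
a_2 = 8: 140/33  (≤ bound)
a_3 = 4: 577/136  (≤ bound)
a_4 = 8: 4756/1121  (> 207, stop)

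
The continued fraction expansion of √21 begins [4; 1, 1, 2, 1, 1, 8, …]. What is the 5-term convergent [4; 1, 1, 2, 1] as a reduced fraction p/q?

32/7

a_0 = 4: 4/1
a_1 = 1: 5/1
a_2 = 1: 9/2
a_3 = 2: 23/5
a_4 = 1: 32/7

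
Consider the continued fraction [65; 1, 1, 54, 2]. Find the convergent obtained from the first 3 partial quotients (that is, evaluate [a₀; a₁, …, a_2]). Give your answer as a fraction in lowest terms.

131/2

Start with 1.
1 + 1/(1/1) = 1 + 1/1 = 2/1
65 + 1/(2/1) = 65 + 1/2 = 131/2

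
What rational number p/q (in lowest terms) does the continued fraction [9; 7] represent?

a_0 = 9: 9/1
a_1 = 7: 64/7

64/7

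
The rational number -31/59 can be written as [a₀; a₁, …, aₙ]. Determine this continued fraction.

⌊-31/59⌋ = -1, remainder 28
⌊59/28⌋ = 2, remainder 3
⌊28/3⌋ = 9, remainder 1
⌊3/1⌋ = 3, remainder 0

[-1; 2, 9, 3]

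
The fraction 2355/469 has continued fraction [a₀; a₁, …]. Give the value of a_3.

⌊2355/469⌋ = 5, remainder 10
⌊469/10⌋ = 46, remainder 9
⌊10/9⌋ = 1, remainder 1
⌊9/1⌋ = 9, remainder 0

9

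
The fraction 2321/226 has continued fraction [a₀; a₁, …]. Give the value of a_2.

1

Run the Euclidean algorithm, recording each quotient:
2321 = 10·226 + 61, so a_0 = 10
226 = 3·61 + 43, so a_1 = 3
61 = 1·43 + 18, so a_2 = 1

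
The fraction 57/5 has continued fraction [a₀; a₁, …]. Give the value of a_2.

57 ÷ 5 → quotient 11, remainder 2
5 ÷ 2 → quotient 2, remainder 1
2 ÷ 1 → quotient 2, remainder 0

2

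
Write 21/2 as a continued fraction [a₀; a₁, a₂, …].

[10; 2]

21 = 10·2 + 1, so a_0 = 10
2 = 2·1 + 0, so a_1 = 2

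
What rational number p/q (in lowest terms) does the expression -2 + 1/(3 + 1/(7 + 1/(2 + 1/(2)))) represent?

-195/116

a_0 = -2: -2/1
a_1 = 3: -5/3
a_2 = 7: -37/22
a_3 = 2: -79/47
a_4 = 2: -195/116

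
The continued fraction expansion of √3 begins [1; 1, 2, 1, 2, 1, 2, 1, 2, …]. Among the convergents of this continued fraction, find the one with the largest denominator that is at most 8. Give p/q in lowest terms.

a_0 = 1: 1/1  (≤ bound)
a_1 = 1: 2/1  (≤ bound)
a_2 = 2: 5/3  (≤ bound)
a_3 = 1: 7/4  (≤ bound)
a_4 = 2: 19/11  (> 8, stop)

7/4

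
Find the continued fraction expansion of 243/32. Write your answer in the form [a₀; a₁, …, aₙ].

Repeatedly divide and take the remainder:
243 ÷ 32 → quotient 7, remainder 19
32 ÷ 19 → quotient 1, remainder 13
19 ÷ 13 → quotient 1, remainder 6
13 ÷ 6 → quotient 2, remainder 1
6 ÷ 1 → quotient 6, remainder 0

[7; 1, 1, 2, 6]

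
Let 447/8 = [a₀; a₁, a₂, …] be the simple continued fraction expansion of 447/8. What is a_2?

7

447 = 55·8 + 7, so a_0 = 55
8 = 1·7 + 1, so a_1 = 1
7 = 7·1 + 0, so a_2 = 7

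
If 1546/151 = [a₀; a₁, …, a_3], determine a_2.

⌊1546/151⌋ = 10, remainder 36
⌊151/36⌋ = 4, remainder 7
⌊36/7⌋ = 5, remainder 1

5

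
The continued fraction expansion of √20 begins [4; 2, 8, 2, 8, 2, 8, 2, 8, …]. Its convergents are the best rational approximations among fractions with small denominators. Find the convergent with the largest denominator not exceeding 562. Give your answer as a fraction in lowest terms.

a_0 = 4: 4/1  (≤ bound)
a_1 = 2: 9/2  (≤ bound)
a_2 = 8: 76/17  (≤ bound)
a_3 = 2: 161/36  (≤ bound)
a_4 = 8: 1364/305  (≤ bound)
a_5 = 2: 2889/646  (> 562, stop)

1364/305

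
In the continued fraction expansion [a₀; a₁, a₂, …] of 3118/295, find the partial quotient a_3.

⌊3118/295⌋ = 10, remainder 168
⌊295/168⌋ = 1, remainder 127
⌊168/127⌋ = 1, remainder 41
⌊127/41⌋ = 3, remainder 4

3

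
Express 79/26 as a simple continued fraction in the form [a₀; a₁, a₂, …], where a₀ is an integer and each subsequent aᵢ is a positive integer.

79 = 3·26 + 1, so a_0 = 3
26 = 26·1 + 0, so a_1 = 26

[3; 26]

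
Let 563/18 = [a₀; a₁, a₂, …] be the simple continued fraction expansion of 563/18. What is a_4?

563 = 31·18 + 5, so a_0 = 31
18 = 3·5 + 3, so a_1 = 3
5 = 1·3 + 2, so a_2 = 1
3 = 1·2 + 1, so a_3 = 1
2 = 2·1 + 0, so a_4 = 2

2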